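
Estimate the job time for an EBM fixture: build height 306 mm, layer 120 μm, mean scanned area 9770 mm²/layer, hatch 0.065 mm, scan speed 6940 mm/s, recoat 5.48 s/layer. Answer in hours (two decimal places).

Layers = ⌈306/0.12⌉ = 2550.
Scan path per layer = 9770 / 0.065, so 150307.7 mm.
Scan time per layer = 150307.7 / 6940 = 21.6582 s.
Layer cycle = 21.6582 + 5.48 = 27.1382 s.
Build time = 2550 × 27.1382 = 69202.41 s = 19.22 hours.

19.22 hours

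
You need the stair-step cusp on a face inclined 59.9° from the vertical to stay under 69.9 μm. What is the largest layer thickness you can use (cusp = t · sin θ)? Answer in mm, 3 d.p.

Layer height = cusp / sin(59.9°) = 0.0699 / 0.8652 = 0.081 mm.

0.081 mm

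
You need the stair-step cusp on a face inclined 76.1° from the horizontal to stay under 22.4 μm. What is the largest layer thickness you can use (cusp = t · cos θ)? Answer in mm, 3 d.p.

t = h_c / cos θ = 0.0224 / 0.2402 = 0.093 mm.

0.093 mm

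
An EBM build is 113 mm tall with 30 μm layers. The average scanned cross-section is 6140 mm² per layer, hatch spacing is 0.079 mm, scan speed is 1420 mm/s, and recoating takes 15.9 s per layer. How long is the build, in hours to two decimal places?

73.91 hours

Layers = ⌈113/0.03⌉ = 3767.
Scan path per layer: 6140 / 0.079 → 77721.5 mm.
Scan time per layer = 77721.5 / 1420 = 54.7335 s.
Layer cycle: 54.7335 + 15.9 → 70.6335 s.
Build time = 3767 × 70.6335 = 266076.3945 s = 73.91 hours.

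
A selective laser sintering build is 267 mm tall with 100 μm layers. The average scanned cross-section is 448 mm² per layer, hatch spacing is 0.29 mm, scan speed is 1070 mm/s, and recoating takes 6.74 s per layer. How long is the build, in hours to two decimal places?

6.07 hours

Layers = ⌈267/0.1⌉ = 2670.
Hatch length per layer: 448 / 0.29 → 1544.8 mm.
Per-layer scan time: 1544.8 / 1070 → 1.4437 s.
Time per layer = 1.4437 + 6.74, so 8.1837 s.
2670 layers × 8.1837 s/layer = 21850.479 s, i.e. 6.07 hours.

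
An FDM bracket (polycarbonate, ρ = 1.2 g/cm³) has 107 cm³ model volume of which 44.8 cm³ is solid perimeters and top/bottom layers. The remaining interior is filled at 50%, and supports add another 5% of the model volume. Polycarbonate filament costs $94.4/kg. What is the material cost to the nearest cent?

Interior volume: 107 − 44.8 → 62.2 cm³.
Infill deposited = 0.50 × 62.2, so 31.1 cm³.
Support = 0.05 × 107 = 5.35 cm³.
Total extruded: 44.8 + 31.1 + 5.35 → 81.25 cm³.
Mass: 81.25 × 1.2 → 97.5 g.
At $94.4/kg: 97.5/1000 × 94.4 = $9.20.

$9.20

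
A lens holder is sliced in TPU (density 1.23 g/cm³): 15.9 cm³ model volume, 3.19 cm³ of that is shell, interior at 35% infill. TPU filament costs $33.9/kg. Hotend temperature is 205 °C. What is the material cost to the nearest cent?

$0.32

Volume inside the shell: 15.9 − 3.19 → 12.71 cm³.
Infill volume = 0.35 × 12.71 = 4.4485 cm³.
Total extruded: 3.19 + 4.4485 → 7.6385 cm³.
Mass: 7.6385 × 1.23 → 9.395355 g.
Cost = 9.395355 g / 1000 × $33.9/kg = $0.32.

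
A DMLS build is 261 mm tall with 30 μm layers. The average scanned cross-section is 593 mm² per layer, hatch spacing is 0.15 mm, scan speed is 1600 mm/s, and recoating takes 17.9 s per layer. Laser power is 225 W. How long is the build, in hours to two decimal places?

49.23 hours

Layers = ⌈261/0.03⌉ = 8700.
Per-layer scan distance = 593 / 0.15 = 3953.3 mm.
Per-layer scan time = 3953.3 / 1600, so 2.4708 s.
Per-layer time = 2.4708 + 17.9, so 20.3708 s.
Build time = 8700 × 20.3708 = 177225.96 s = 49.23 hours.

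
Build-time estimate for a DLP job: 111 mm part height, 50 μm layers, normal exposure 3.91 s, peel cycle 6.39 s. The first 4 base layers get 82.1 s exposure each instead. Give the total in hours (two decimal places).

6.44 hours

Layer count = ceil(111 / 0.05) = 2220.
Base layers = 4 × (82.1 + 6.39), so 353.96 s.
Remaining layers = 2216 × (3.91 + 6.39), so 22824.8 s.
Total = 353.96 + 22824.8 = 23178.76 s = 6.44 hours.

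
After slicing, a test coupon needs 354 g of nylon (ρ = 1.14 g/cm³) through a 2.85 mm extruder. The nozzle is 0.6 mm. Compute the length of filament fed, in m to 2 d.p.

Extruded volume: 354/1.14 = 310.5263 cm³ (310526.3 mm³).
Filament cross-section = π × (2.85/2)² = 6.3794 mm².
L = V/A = 310526.3/6.3794 = 48676.41 mm → 48.68 m.

48.68 m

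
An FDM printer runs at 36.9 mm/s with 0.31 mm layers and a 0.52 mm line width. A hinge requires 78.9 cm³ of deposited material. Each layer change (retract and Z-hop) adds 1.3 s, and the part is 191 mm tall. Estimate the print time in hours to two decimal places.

3.91 hours

Extrusion cross-section = 0.31 × 0.52, so 0.1612 mm².
Path length: 78900 mm³ / 0.1612 mm² → 489454.1 mm.
Extrusion time: 489454.1 / 36.9 → 13264.3 s.
Layer count = ceil(191 / 0.31) = 617.
Non-print overhead = 617 × 1.3 = 802.1 s.
Altogether 13264.3 + 802.1 = 14066.4 s, i.e. 3.91 hours.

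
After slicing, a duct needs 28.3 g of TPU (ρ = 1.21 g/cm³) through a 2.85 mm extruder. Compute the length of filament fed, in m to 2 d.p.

3.67 m

Extruded volume: 28.3/1.21 = 23.3884 cm³ (23388.4 mm³).
Filament cross-section = π × (2.85/2)² = 6.3794 mm².
L = V/A = 23388.4/6.3794 = 3666.24 mm → 3.67 m.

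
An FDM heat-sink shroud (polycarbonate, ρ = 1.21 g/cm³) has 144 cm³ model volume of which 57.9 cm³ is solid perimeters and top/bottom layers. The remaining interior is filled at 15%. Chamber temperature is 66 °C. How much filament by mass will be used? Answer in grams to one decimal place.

Volume inside the shell = 144 − 57.9, so 86.1 cm³.
Infill volume = 0.15 × 86.1 = 12.915 cm³.
Deposited volume: 57.9 + 12.915 → 70.815 cm³.
Mass = 70.815 × 1.21 = 85.68615 g.

85.7 g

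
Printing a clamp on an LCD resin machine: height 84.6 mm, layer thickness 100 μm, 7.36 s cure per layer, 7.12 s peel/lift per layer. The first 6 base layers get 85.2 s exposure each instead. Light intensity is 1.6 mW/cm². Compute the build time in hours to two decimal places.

3.53 hours

Layers = ⌈84.6/0.1⌉ = 846.
Base layers: 6 × (85.2 + 7.12) → 553.92 s.
Normal layers = 840 × (7.36 + 7.12) = 12163.2 s.
Total = 553.92 + 12163.2 = 12717.12 s = 3.53 hours.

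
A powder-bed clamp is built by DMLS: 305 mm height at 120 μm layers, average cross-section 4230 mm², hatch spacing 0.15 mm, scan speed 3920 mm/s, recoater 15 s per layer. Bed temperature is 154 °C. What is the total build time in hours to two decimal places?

15.67 hours

Number of layers: 305 / 0.12 → 2542 (rounded up).
Hatch length per layer: 4230 / 0.15 → 28200 mm.
Laser time per layer = 28200 / 3920, so 7.1939 s.
Per-layer time = 7.1939 + 15, so 22.1939 s.
Build time = 2542 × 22.1939 = 56416.8938 s = 15.67 hours.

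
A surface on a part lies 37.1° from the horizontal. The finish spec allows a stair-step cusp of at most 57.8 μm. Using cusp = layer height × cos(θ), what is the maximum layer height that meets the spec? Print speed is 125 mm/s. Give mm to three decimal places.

Layer height = cusp / cos(37.1°) = 0.0578 / 0.7976 = 0.072 mm.

0.072 mm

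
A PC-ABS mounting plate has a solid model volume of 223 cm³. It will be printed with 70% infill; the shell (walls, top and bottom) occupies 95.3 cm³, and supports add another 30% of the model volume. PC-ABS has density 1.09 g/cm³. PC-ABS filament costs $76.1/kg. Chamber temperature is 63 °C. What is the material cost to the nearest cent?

$20.87

Interior volume: 223 − 95.3 → 127.7 cm³.
Infill volume: 0.70 × 127.7 → 89.39 cm³.
Support = 0.30 × 223, so 66.9 cm³.
Deposited volume = 95.3 + 89.39 + 66.9 = 251.59 cm³.
Mass: 251.59 × 1.09 → 274.2331 g.
Cost = 274.2331 g / 1000 × $76.1/kg = $20.87.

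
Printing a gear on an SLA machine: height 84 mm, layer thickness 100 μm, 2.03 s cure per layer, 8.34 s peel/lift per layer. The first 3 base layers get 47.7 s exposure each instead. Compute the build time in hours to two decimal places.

Number of layers: 84 / 0.1 → 840 (rounded up).
Base layers = 3 × (47.7 + 8.34) = 168.12 s.
Remaining layers: 837 × (2.03 + 8.34) → 8679.69 s.
Sum: 168.12 + 8679.69 = 8847.81 s → 2.46 hours.

2.46 hours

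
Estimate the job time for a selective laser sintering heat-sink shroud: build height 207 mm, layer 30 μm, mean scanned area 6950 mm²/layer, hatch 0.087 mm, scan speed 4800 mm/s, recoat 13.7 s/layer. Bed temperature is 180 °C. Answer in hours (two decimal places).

Number of layers: 207 / 0.03 → 6900 (rounded up).
Scan path per layer: 6950 / 0.087 → 79885.1 mm.
Scan time per layer = 79885.1 / 4800, so 16.6427 s.
Layer cycle = 16.6427 + 13.7, so 30.3427 s.
Build time = 6900 × 30.3427 = 209364.63 s = 58.16 hours.

58.16 hours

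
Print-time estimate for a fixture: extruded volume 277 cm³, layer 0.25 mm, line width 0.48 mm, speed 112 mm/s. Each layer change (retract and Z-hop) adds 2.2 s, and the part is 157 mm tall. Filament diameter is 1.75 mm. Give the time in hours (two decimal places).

Bead cross-section: 0.25 × 0.48 → 0.12 mm².
Path length: 277000 mm³ / 0.12 mm² → 2308333.3 mm.
Print-move time: 2308333.3 / 112 → 20610.1 s.
Layers = ⌈157/0.25⌉ = 628.
Z-hop total = 628 × 2.2 = 1381.6 s.
Total = 20610.1 + 1381.6 = 21991.7 s = 6.11 hours.

6.11 hours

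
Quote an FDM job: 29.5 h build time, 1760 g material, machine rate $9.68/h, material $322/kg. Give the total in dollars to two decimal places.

Machine-time cost = 9.68 × 29.5, so $285.56.
Material charge: 322 × 1760/1000 → $566.72.
Total = 285.56 + 566.72 = $852.28.

$852.28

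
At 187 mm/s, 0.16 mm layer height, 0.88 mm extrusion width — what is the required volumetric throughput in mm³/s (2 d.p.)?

A: 0.16 × 0.88 → 0.1408 mm².
Volumetric flow = 187 × 0.1408 = 26.33 mm³/s.

26.33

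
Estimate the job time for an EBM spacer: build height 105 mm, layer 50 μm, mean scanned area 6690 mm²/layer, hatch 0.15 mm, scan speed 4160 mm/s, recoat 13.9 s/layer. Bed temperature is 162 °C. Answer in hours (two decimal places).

14.36 hours

Layers = ⌈105/0.05⌉ = 2100.
Scan path per layer = 6690 / 0.15 = 44600 mm.
Per-layer scan time = 44600 / 4160, so 10.7212 s.
Layer cycle: 10.7212 + 13.9 → 24.6212 s.
2100 layers × 24.6212 s/layer = 51704.52 s, i.e. 14.36 hours.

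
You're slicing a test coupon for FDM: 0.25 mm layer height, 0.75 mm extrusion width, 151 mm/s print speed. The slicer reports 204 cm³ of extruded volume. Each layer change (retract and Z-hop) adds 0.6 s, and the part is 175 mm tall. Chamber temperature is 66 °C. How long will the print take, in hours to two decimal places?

2.12 hours

Line area = 0.25 × 0.75 = 0.1875 mm².
Path length: 204000 mm³ / 0.1875 mm² → 1088000 mm.
Extrusion time = 1088000 / 151 = 7205.3 s.
Number of layers: 175 / 0.25 → 700 (rounded up).
Non-print overhead = 700 × 0.6 = 420 s.
Altogether 7205.3 + 420 = 7625.3 s, i.e. 2.12 hours.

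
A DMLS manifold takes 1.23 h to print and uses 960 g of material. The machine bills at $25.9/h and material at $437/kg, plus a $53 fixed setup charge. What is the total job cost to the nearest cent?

$504.38

Machine cost = 25.9 × 1.23, so $31.857.
Material cost = 437 × 960/1000 = $419.52.
Total = 31.857 + 419.52 + 53 = 504.377 ≈ $504.38.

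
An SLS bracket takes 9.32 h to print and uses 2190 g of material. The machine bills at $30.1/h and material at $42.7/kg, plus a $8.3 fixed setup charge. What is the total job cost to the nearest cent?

$382.35

Time charge = 30.1 × 9.32, so $280.532.
Material charge = 42.7 × 2190/1000, so $93.513.
Total = 280.532 + 93.513 + 8.3 = 382.345 ≈ $382.35.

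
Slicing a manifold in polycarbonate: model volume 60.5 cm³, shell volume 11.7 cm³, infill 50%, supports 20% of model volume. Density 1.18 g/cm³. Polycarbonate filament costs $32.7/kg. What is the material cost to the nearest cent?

$1.86

Infill region: 60.5 − 11.7 → 48.8 cm³.
Deposited infill = 0.50 × 48.8, so 24.4 cm³.
Support = 0.20 × 60.5 = 12.1 cm³.
Total printed volume: 11.7 + 24.4 + 12.1 → 48.2 cm³.
Mass = 48.2 × 1.18, so 56.876 g.
Cost = 56.876 g / 1000 × $32.7/kg = $1.86.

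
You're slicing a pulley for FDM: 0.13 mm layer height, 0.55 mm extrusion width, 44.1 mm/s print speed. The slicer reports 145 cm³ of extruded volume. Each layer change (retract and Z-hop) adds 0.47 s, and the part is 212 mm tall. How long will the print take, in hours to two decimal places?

12.99 hours

Extrusion cross-section = 0.13 × 0.55 = 0.0715 mm².
Path length: 145000 mm³ / 0.0715 mm² → 2027972 mm.
Extrusion time: 2027972 / 44.1 → 45985.8 s.
Number of layers: 212 / 0.13 → 1631 (rounded up).
Non-print overhead: 1631 × 0.47 → 766.57 s.
Total = 45985.8 + 766.57 = 46752.37 s = 12.99 hours.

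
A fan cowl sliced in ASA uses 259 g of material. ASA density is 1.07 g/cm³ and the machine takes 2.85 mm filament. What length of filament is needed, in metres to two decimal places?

Extruded volume: 259/1.07 = 242.0561 cm³ (242056.1 mm³).
A = π r² = π × 1.425² = 6.3794 mm².
L = V/A = 242056.1/6.3794 = 37943.4 mm → 37.94 m.

37.94 m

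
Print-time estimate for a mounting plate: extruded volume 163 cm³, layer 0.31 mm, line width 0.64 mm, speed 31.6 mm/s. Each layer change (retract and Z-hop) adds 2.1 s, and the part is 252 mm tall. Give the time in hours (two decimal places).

7.70 hours

Line area = 0.31 × 0.64, so 0.1984 mm².
Total extruded path = 163000/0.1984 = 821572.6 mm.
Time extruding = 821572.6 / 31.6 = 25999.1 s.
Layers = ⌈252/0.31⌉ = 813.
Z-hop total: 813 × 2.1 → 1707.3 s.
Altogether 25999.1 + 1707.3 = 27706.4 s, i.e. 7.70 hours.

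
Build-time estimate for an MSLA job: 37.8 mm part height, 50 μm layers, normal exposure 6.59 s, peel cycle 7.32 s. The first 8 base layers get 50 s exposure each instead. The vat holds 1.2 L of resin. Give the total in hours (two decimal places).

3.02 hours

Layer count = ceil(37.8 / 0.05) = 756.
Bottom layers: 8 × (50 + 7.32) → 458.56 s.
Regular layers = 748 × (6.59 + 7.32), so 10404.68 s.
Total = 458.56 + 10404.68 = 10863.24 s = 3.02 hours.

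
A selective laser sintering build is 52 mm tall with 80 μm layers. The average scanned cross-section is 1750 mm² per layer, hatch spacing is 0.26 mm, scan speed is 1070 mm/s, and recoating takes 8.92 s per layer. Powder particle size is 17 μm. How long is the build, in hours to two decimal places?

2.75 hours

Number of layers: 52 / 0.08 → 650 (rounded up).
Scan path per layer: 1750 / 0.26 → 6730.8 mm.
Scan time per layer = 6730.8 / 1070 = 6.2905 s.
Per-layer time: 6.2905 + 8.92 → 15.2105 s.
650 layers × 15.2105 s/layer = 9886.825 s, i.e. 2.75 hours.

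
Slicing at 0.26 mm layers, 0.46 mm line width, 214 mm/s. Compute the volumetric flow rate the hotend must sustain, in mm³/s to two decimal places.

Extrusion cross-section = 0.26 × 0.46, so 0.1196 mm².
Volumetric flow = 214 × 0.1196 = 25.59 mm³/s.

25.59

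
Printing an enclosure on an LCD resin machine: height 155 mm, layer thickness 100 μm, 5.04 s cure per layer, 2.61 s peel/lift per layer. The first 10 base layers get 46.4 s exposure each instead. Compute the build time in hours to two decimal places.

3.41 hours

Number of layers: 155 / 0.1 → 1550 (rounded up).
Burn-in layers = 10 × (46.4 + 2.61), so 490.1 s.
Remaining layers = 1540 × (5.04 + 2.61) = 11781 s.
Total = 490.1 + 11781 = 12271.1 s = 3.41 hours.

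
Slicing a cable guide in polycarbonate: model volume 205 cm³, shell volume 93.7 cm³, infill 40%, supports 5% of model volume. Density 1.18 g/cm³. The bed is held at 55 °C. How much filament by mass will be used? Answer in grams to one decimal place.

Interior volume = 205 − 93.7 = 111.3 cm³.
Infill volume = 0.40 × 111.3, so 44.52 cm³.
Support = 0.05 × 205, so 10.25 cm³.
Deposited volume = 93.7 + 44.52 + 10.25, so 148.47 cm³.
Mass: 148.47 × 1.18 → 175.1946 g.

175.2 g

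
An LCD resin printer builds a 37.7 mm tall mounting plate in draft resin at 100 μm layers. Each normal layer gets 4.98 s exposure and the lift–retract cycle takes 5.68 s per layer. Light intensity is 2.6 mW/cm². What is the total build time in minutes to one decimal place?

Layers = ⌈37.7/0.1⌉ = 377.
Cycle time = 4.98 + 5.68, so 10.66 s.
Total = 377 × 10.66 = 4018.82 s = 67.0 minutes.

67.0 minutes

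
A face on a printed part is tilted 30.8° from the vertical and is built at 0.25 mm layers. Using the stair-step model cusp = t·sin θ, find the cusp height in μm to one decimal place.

Cusp = layer height × sin(30.8°) = 0.25 × 0.5120 = 0.128 mm = 128.0 μm.

128.0 μm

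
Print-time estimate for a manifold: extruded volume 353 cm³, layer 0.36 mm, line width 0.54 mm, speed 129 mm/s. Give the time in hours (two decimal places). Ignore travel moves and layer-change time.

Line area: 0.36 × 0.54 → 0.1944 mm².
Toolpath length = 353 cm³ / 0.1944 mm² = 353000 / 0.1944 = 1815843.6 mm.
Extrusion time = 1815843.6 / 129 = 14076.3 s.
Converting: 14076.3 s = 3.91 hours.

3.91 hours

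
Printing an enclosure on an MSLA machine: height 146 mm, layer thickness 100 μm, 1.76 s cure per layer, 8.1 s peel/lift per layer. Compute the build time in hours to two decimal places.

Layer count = ceil(146 / 0.1) = 1460.
Per-layer time = 1.76 + 8.1, so 9.86 s.
Total = 1460 × 9.86 = 14395.6 s = 4.00 hours.

4.00 hours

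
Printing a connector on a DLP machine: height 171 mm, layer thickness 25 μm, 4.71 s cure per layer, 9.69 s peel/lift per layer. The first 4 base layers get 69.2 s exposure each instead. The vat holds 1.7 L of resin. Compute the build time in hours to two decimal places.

Layer count = ceil(171 / 0.025) = 6840.
Bottom layers = 4 × (69.2 + 9.69), so 315.56 s.
Normal layers = 6836 × (4.71 + 9.69), so 98438.4 s.
Sum: 315.56 + 98438.4 = 98753.96 s → 27.43 hours.

27.43 hours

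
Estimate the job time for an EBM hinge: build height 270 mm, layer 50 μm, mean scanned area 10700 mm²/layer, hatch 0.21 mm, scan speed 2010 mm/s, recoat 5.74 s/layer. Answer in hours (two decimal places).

46.63 hours

Number of layers: 270 / 0.05 → 5400 (rounded up).
Scan path per layer = 10700 / 0.21, so 50952.4 mm.
Scan time per layer = 50952.4 / 2010, so 25.3495 s.
Per-layer time = 25.3495 + 5.74, so 31.0895 s.
Total: 5400 × 31.0895 s = 167883.3 s → 46.63 hours.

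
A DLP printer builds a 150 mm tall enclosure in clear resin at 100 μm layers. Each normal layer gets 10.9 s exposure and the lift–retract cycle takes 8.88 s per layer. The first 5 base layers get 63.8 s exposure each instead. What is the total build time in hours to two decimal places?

8.32 hours

Layers = ⌈150/0.1⌉ = 1500.
Bottom layers = 5 × (63.8 + 8.88) = 363.4 s.
Normal layers: 1495 × (10.9 + 8.88) → 29571.1 s.
Sum: 363.4 + 29571.1 = 29934.5 s → 8.32 hours.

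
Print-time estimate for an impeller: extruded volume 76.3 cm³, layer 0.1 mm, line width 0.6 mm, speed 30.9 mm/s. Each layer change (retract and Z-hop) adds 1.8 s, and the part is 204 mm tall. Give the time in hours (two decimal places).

Line area = 0.1 × 0.6, so 0.06 mm².
Path length: 76300 mm³ / 0.06 mm² → 1271666.7 mm.
Print-move time = 1271666.7 / 30.9, so 41154.3 s.
Number of layers: 204 / 0.1 → 2040 (rounded up).
Layer-change overhead = 2040 × 1.8 = 3672 s.
Altogether 41154.3 + 3672 = 44826.3 s, i.e. 12.45 hours.

12.45 hours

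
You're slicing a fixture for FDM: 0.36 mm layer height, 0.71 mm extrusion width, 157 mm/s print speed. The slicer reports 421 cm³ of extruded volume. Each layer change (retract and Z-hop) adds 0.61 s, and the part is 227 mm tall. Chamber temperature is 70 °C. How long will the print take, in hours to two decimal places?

3.02 hours

Bead cross-section: 0.36 × 0.71 → 0.2556 mm².
Toolpath length = 421 cm³ / 0.2556 mm² = 421000 / 0.2556 = 1647104.9 mm.
Time extruding = 1647104.9 / 157 = 10491.1 s.
Layer count = ceil(227 / 0.36) = 631.
Non-print overhead = 631 × 0.61 = 384.91 s.
Altogether 10491.1 + 384.91 = 10876.01 s, i.e. 3.02 hours.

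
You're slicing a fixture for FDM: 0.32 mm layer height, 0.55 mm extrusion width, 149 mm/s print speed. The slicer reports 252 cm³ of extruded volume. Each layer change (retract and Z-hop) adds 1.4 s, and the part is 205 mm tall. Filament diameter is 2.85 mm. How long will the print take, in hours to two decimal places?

Extrusion cross-section = 0.32 × 0.55, so 0.176 mm².
Toolpath length = 252 cm³ / 0.176 mm² = 252000 / 0.176 = 1431818.2 mm.
Print-move time: 1431818.2 / 149 → 9609.5 s.
Layer count = ceil(205 / 0.32) = 641.
Layer-change overhead: 641 × 1.4 → 897.4 s.
Altogether 9609.5 + 897.4 = 10506.9 s, i.e. 2.92 hours.

2.92 hours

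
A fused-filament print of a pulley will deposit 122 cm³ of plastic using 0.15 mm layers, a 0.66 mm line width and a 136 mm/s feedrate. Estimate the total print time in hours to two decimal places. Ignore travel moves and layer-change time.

2.52 hours

Line area = 0.15 × 0.66 = 0.099 mm².
Total extruded path = 122000/0.099 = 1232323.2 mm.
Time extruding = 1232323.2 / 136 = 9061.2 s.
9061.2 s = 2.52 hours.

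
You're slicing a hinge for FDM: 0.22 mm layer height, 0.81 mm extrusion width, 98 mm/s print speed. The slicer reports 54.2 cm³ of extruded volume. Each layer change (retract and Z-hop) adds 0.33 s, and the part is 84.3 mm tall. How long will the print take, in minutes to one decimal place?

53.8 minutes

Line area = 0.22 × 0.81 = 0.1782 mm².
Total extruded path = 54200/0.1782 = 304152.6 mm.
Extrusion time = 304152.6 / 98 = 3103.6 s.
Number of layers: 84.3 / 0.22 → 384 (rounded up).
Layer-change overhead = 384 × 0.33 = 126.72 s.
Total = 3103.6 + 126.72 = 3230.32 s = 53.8 minutes.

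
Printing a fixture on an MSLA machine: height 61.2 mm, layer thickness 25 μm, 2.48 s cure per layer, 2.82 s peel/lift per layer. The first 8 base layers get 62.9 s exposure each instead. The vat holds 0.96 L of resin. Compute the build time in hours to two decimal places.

3.74 hours

Layer count = ceil(61.2 / 0.025) = 2448.
Base layers = 8 × (62.9 + 2.82), so 525.76 s.
Remaining layers = 2440 × (2.48 + 2.82), so 12932 s.
Total = 525.76 + 12932 = 13457.76 s = 3.74 hours.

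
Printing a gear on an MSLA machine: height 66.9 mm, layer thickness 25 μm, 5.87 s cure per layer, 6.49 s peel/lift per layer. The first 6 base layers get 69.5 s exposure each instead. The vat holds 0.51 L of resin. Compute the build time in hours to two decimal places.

9.29 hours

Number of layers: 66.9 / 0.025 → 2676 (rounded up).
Burn-in layers: 6 × (69.5 + 6.49) → 455.94 s.
Regular layers = 2670 × (5.87 + 6.49), so 33001.2 s.
Sum: 455.94 + 33001.2 = 33457.14 s → 9.29 hours.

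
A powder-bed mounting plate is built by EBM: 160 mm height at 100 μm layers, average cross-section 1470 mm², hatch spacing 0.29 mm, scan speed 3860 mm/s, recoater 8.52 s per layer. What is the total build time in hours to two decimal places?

Number of layers: 160 / 0.1 → 1600 (rounded up).
Scan path per layer = 1470 / 0.29 = 5069 mm.
Scan time per layer: 5069 / 3860 → 1.3132 s.
Per-layer time = 1.3132 + 8.52, so 9.8332 s.
Total: 1600 × 9.8332 s = 15733.12 s → 4.37 hours.

4.37 hours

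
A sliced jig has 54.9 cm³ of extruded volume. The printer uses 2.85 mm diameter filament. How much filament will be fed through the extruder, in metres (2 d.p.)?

8.61 m

Cross-section of 2.85 mm filament: π·(2.85/2)² = 6.3794 mm².
Length = 54.9 cm³ / 6.3794 mm² = 54900 / 6.3794 = 8605.82 mm = 8.61 m.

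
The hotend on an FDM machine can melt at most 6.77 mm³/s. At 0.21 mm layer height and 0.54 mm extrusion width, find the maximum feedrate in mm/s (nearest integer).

60 mm/s

Extrusion cross-section = 0.21 × 0.54 = 0.1134 mm².
v_max = Q/A = 6.77/0.1134 = 59.70 mm/s → 60 mm/s.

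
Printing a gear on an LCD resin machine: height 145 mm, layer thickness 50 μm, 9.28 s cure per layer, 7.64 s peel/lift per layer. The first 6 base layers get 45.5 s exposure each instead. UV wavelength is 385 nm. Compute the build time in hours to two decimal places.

13.69 hours

Layers = ⌈145/0.05⌉ = 2900.
Base layers = 6 × (45.5 + 7.64) = 318.84 s.
Regular layers = 2894 × (9.28 + 7.64), so 48966.48 s.
Sum: 318.84 + 48966.48 = 49285.32 s → 13.69 hours.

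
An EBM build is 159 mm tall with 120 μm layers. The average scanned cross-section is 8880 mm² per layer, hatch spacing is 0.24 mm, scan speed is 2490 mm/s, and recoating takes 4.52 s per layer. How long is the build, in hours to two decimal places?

Number of layers: 159 / 0.12 → 1325 (rounded up).
Per-layer scan distance = 8880 / 0.24, so 37000 mm.
Beam time per layer: 37000 / 2490 → 14.8594 s.
Per-layer time = 14.8594 + 4.52 = 19.3794 s.
1325 layers × 19.3794 s/layer = 25677.705 s, i.e. 7.13 hours.

7.13 hours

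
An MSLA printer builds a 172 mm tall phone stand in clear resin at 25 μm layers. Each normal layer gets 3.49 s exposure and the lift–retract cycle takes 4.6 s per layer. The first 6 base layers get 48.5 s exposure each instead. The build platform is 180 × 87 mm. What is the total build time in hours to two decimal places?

15.54 hours

Number of layers: 172 / 0.025 → 6880 (rounded up).
Bottom layers = 6 × (48.5 + 4.6) = 318.6 s.
Remaining layers = 6874 × (3.49 + 4.6) = 55610.66 s.
Sum: 318.6 + 55610.66 = 55929.26 s → 15.54 hours.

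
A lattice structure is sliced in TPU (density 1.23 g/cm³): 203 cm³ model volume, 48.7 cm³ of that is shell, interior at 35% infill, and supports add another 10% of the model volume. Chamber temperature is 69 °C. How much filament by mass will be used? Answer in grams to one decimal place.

Infill region = 203 − 48.7, so 154.3 cm³.
Deposited infill: 0.35 × 154.3 → 54.005 cm³.
Support = 0.10 × 203 = 20.3 cm³.
Total printed volume = 48.7 + 54.005 + 20.3, so 123.005 cm³.
Mass: 123.005 × 1.23 → 151.29615 g.

151.3 g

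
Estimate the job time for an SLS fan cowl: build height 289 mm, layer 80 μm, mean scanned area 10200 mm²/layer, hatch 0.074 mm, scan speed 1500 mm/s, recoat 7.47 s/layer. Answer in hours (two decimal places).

99.72 hours

Number of layers: 289 / 0.08 → 3613 (rounded up).
Per-layer scan distance = 10200 / 0.074 = 137837.8 mm.
Laser time per layer = 137837.8 / 1500, so 91.8919 s.
Time per layer: 91.8919 + 7.47 → 99.3619 s.
Build time = 3613 × 99.3619 = 358994.5447 s = 99.72 hours.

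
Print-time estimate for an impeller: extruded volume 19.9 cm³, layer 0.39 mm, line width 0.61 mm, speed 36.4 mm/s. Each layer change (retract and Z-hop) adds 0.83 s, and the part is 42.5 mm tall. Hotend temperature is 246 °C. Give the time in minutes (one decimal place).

Extrusion cross-section = 0.39 × 0.61 = 0.2379 mm².
Toolpath length = 19.9 cm³ / 0.2379 mm² = 19900 / 0.2379 = 83648.6 mm.
Time extruding: 83648.6 / 36.4 → 2298 s.
Layer count = ceil(42.5 / 0.39) = 109.
Layer-change overhead: 109 × 0.83 → 90.47 s.
Altogether 2298 + 90.47 = 2388.47 s, i.e. 39.8 minutes.

39.8 minutes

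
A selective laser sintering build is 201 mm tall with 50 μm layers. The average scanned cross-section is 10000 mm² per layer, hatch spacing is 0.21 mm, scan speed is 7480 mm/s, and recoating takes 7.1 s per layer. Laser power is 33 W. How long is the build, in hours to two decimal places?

15.04 hours

Layer count = ceil(201 / 0.05) = 4020.
Per-layer scan distance = 10000 / 0.21 = 47619 mm.
Scan time per layer: 47619 / 7480 → 6.3662 s.
Per-layer time = 6.3662 + 7.1 = 13.4662 s.
Total: 4020 × 13.4662 s = 54134.124 s → 15.04 hours.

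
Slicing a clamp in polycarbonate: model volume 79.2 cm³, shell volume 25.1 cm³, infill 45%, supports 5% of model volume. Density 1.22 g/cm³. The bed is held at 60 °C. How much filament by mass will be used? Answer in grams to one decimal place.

Interior volume = 79.2 − 25.1 = 54.1 cm³.
Deposited infill = 0.45 × 54.1, so 24.345 cm³.
Support = 0.05 × 79.2 = 3.96 cm³.
Total printed volume: 25.1 + 24.345 + 3.96 → 53.405 cm³.
Mass = 53.405 × 1.22, so 65.1541 g.

65.2 g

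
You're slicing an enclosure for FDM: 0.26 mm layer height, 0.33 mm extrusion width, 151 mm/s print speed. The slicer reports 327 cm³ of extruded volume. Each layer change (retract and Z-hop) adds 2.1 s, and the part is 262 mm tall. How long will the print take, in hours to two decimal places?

7.60 hours

Extrusion cross-section: 0.26 × 0.33 → 0.0858 mm².
Toolpath length = 327 cm³ / 0.0858 mm² = 327000 / 0.0858 = 3811188.8 mm.
Extrusion time: 3811188.8 / 151 → 25239.7 s.
Layer count = ceil(262 / 0.26) = 1008.
Layer-change overhead: 1008 × 2.1 → 2116.8 s.
Total = 25239.7 + 2116.8 = 27356.5 s = 7.60 hours.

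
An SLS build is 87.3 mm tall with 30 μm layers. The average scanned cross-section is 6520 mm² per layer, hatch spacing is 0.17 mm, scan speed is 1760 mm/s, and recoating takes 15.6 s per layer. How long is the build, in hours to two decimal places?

Layers = ⌈87.3/0.03⌉ = 2910.
Per-layer scan distance = 6520 / 0.17, so 38352.9 mm.
Laser time per layer = 38352.9 / 1760, so 21.7914 s.
Per-layer time = 21.7914 + 15.6 = 37.3914 s.
2910 layers × 37.3914 s/layer = 108808.974 s, i.e. 30.22 hours.

30.22 hours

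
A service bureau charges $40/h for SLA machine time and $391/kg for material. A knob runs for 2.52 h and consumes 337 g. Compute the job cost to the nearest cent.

$232.57

Machine-time cost = 40 × 2.52 = $100.80.
Material cost = 391 × 337/1000, so $131.767.
Total = 100.80 + 131.767 = 232.567 ≈ $232.57.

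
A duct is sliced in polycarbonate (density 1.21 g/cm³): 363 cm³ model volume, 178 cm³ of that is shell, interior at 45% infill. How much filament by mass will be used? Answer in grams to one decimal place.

316.1 g

Interior volume = 363 − 178 = 185 cm³.
Infill deposited = 0.45 × 185, so 83.25 cm³.
Total extruded: 178 + 83.25 → 261.25 cm³.
Mass: 261.25 × 1.21 → 316.1125 g.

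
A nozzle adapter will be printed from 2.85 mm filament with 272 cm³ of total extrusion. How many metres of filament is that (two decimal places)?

42.64 m

A = π r² = π × 1.425² = 6.3794 mm².
L = 272000 mm³ / 6.3794 mm² = 42637.24 mm, i.e. 42.64 m.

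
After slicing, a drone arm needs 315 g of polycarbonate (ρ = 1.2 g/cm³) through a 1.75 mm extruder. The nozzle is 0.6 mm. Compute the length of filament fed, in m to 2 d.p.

109.13 m

Volume = 315 g / 1.2 g·cm⁻³ = 262.5 cm³ = 262500 mm³.
Filament cross-section = π × (1.75/2)² = 2.4053 mm².
Length = 262500 / 2.4053 = 109134 mm = 109.13 m.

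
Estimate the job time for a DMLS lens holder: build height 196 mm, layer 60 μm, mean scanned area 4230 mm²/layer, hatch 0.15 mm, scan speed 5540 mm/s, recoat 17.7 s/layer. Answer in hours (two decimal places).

20.68 hours

Layers = ⌈196/0.06⌉ = 3267.
Per-layer scan distance = 4230 / 0.15 = 28200 mm.
Laser time per layer = 28200 / 5540 = 5.0903 s.
Per-layer time = 5.0903 + 17.7, so 22.7903 s.
Total: 3267 × 22.7903 s = 74455.9101 s → 20.68 hours.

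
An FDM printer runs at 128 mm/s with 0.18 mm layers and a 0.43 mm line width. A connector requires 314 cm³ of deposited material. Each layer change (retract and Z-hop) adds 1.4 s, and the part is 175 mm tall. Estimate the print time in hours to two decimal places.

Bead cross-section = 0.18 × 0.43, so 0.0774 mm².
Toolpath length = 314 cm³ / 0.0774 mm² = 314000 / 0.0774 = 4056847.5 mm.
Extrusion time = 4056847.5 / 128 = 31694.1 s.
Number of layers: 175 / 0.18 → 973 (rounded up).
Non-print overhead: 973 × 1.4 → 1362.2 s.
Altogether 31694.1 + 1362.2 = 33056.3 s, i.e. 9.18 hours.

9.18 hours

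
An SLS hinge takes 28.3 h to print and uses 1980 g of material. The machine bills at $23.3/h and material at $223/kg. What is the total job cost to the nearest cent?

Time charge = 23.3 × 28.3 = $659.39.
Material cost = 223 × 1980/1000 = $441.54.
Total = 659.39 + 441.54 = $1100.93.

$1100.93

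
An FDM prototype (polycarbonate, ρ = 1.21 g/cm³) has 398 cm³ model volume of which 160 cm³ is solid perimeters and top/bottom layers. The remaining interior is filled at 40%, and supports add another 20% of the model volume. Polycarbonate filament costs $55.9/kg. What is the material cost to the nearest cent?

$22.65

Interior volume = 398 − 160, so 238 cm³.
Infill deposited = 0.40 × 238, so 95.2 cm³.
Support: 0.20 × 398 → 79.6 cm³.
Deposited volume = 160 + 95.2 + 79.6, so 334.8 cm³.
Mass: 334.8 × 1.21 → 405.108 g.
At $55.9/kg: 405.108/1000 × 55.9 = $22.65.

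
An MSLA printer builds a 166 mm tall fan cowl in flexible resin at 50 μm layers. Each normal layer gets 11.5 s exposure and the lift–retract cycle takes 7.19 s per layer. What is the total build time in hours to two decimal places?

17.24 hours

Layer count = ceil(166 / 0.05) = 3320.
Each layer takes = 11.5 + 7.19, so 18.69 s.
Build time: 3320 × 18.69 s = 62050.8 s, i.e. 17.24 hours.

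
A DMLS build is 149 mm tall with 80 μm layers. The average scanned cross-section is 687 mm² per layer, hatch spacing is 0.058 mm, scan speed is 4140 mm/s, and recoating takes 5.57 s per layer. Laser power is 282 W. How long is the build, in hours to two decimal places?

Number of layers: 149 / 0.08 → 1863 (rounded up).
Scan path per layer: 687 / 0.058 → 11844.8 mm.
Laser time per layer = 11844.8 / 4140 = 2.8611 s.
Time per layer = 2.8611 + 5.57 = 8.4311 s.
1863 layers × 8.4311 s/layer = 15707.1393 s, i.e. 4.36 hours.

4.36 hours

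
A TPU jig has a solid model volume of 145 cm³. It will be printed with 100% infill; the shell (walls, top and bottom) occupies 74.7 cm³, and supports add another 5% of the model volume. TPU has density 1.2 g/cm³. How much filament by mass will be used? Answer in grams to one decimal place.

Volume inside the shell: 145 − 74.7 → 70.3 cm³.
Infill deposited = 1.00 × 70.3 = 70.3 cm³.
Support = 0.05 × 145, so 7.25 cm³.
Deposited volume = 74.7 + 70.3 + 7.25 = 152.25 cm³.
Mass: 152.25 × 1.2 → 182.7 g.

182.7 g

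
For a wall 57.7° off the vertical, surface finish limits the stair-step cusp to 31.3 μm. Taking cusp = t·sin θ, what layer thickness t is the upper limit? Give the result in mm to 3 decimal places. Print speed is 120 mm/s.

0.037 mm

sin(57.7°) = 0.8453; t_max = 0.0313/0.8453 = 0.037 mm.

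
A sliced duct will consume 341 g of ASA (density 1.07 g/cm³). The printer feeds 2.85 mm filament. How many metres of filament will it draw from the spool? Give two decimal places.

Volume = 341 g / 1.07 g·cm⁻³ = 318.6916 cm³ = 318691.6 mm³.
Cross-section of 2.85 mm filament: π·(2.85/2)² = 6.3794 mm².
L = V/A = 318691.6/6.3794 = 49956.36 mm → 49.96 m.

49.96 m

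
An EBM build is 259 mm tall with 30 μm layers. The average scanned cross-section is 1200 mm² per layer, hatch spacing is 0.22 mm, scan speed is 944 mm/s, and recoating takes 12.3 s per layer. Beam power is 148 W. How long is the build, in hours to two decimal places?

43.36 hours

Layers = ⌈259/0.03⌉ = 8634.
Scan path per layer: 1200 / 0.22 → 5454.5 mm.
Scan time per layer = 5454.5 / 944, so 5.7781 s.
Per-layer time: 5.7781 + 12.3 → 18.0781 s.
8634 layers × 18.0781 s/layer = 156086.3154 s, i.e. 43.36 hours.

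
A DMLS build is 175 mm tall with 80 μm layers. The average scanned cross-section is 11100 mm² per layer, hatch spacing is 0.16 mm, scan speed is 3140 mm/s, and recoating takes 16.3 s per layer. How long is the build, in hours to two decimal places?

23.33 hours

Layers = ⌈175/0.08⌉ = 2188.
Hatch length per layer = 11100 / 0.16, so 69375 mm.
Per-layer scan time = 69375 / 3140 = 22.0939 s.
Layer cycle: 22.0939 + 16.3 → 38.3939 s.
Total: 2188 × 38.3939 s = 84005.8532 s → 23.33 hours.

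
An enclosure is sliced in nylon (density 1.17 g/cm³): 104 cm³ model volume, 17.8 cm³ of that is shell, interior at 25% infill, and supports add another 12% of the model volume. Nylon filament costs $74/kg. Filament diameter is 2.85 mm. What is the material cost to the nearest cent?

Infill region = 104 − 17.8, so 86.2 cm³.
Deposited infill: 0.25 × 86.2 → 21.55 cm³.
Support: 0.12 × 104 → 12.48 cm³.
Total extruded = 17.8 + 21.55 + 12.48 = 51.83 cm³.
Mass: 51.83 × 1.17 → 60.6411 g.
At $74/kg: 60.6411/1000 × 74 = $4.49.

$4.49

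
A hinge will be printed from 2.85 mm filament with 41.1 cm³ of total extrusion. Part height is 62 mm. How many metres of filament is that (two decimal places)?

6.44 m

Filament cross-section = π × (2.85/2)² = 6.3794 mm².
L = 41100 mm³ / 6.3794 mm² = 6442.61 mm, i.e. 6.44 m.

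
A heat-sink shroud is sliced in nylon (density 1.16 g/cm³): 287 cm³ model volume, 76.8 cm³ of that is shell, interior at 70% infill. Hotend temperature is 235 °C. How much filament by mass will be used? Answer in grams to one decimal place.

259.8 g

Volume inside the shell = 287 − 76.8 = 210.2 cm³.
Deposited infill: 0.70 × 210.2 → 147.14 cm³.
Deposited volume = 76.8 + 147.14 = 223.94 cm³.
Mass = 223.94 × 1.16, so 259.7704 g.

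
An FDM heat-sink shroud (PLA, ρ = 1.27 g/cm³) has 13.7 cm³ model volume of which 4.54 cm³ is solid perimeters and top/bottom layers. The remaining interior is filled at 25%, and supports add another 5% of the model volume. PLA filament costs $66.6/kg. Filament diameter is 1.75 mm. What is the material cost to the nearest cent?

Volume inside the shell = 13.7 − 4.54 = 9.16 cm³.
Infill deposited: 0.25 × 9.16 → 2.29 cm³.
Support: 0.05 × 13.7 → 0.685 cm³.
Total extruded: 4.54 + 2.29 + 0.685 → 7.515 cm³.
Mass = 7.515 × 1.27 = 9.54405 g.
Cost = 9.54405 g / 1000 × $66.6/kg = $0.64.

$0.64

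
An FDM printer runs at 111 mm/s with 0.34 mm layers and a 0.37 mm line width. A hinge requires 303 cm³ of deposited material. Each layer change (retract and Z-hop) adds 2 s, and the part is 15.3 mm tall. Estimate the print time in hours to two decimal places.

Extrusion cross-section = 0.34 × 0.37, so 0.1258 mm².
Total extruded path = 303000/0.1258 = 2408585.1 mm.
Print-move time: 2408585.1 / 111 → 21699 s.
Layers = ⌈15.3/0.34⌉ = 45.
Z-hop total = 45 × 2, so 90 s.
Altogether 21699 + 90 = 21789 s, i.e. 6.05 hours.

6.05 hours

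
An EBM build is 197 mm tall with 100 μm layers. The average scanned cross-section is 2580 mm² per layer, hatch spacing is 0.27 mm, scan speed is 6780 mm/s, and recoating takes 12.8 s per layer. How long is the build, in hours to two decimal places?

7.78 hours

Number of layers: 197 / 0.1 → 1970 (rounded up).
Hatch length per layer: 2580 / 0.27 → 9555.6 mm.
Scan time per layer: 9555.6 / 6780 → 1.4094 s.
Per-layer time = 1.4094 + 12.8 = 14.2094 s.
Total: 1970 × 14.2094 s = 27992.518 s → 7.78 hours.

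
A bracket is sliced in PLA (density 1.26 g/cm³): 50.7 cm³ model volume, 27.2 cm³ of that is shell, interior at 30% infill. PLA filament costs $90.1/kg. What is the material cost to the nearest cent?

Interior volume = 50.7 − 27.2 = 23.5 cm³.
Infill volume = 0.30 × 23.5 = 7.05 cm³.
Total printed volume = 27.2 + 7.05 = 34.25 cm³.
Mass = 34.25 × 1.26, so 43.155 g.
Cost = 43.155 g / 1000 × $90.1/kg = $3.89.

$3.89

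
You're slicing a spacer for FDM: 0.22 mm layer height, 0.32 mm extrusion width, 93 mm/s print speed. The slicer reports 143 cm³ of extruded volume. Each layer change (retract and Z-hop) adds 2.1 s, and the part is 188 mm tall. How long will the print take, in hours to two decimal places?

6.57 hours

Line area: 0.22 × 0.32 → 0.0704 mm².
Total extruded path = 143000/0.0704 = 2031250 mm.
Time extruding: 2031250 / 93 → 21841.4 s.
Number of layers: 188 / 0.22 → 855 (rounded up).
Z-hop total: 855 × 2.1 → 1795.5 s.
Total = 21841.4 + 1795.5 = 23636.9 s = 6.57 hours.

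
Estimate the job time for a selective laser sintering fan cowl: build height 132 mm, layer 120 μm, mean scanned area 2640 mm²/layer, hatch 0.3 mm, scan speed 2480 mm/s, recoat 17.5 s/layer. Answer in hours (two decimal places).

Layers = ⌈132/0.12⌉ = 1100.
Scan path per layer = 2640 / 0.3 = 8800 mm.
Per-layer scan time = 8800 / 2480 = 3.5484 s.
Layer cycle: 3.5484 + 17.5 → 21.0484 s.
Total: 1100 × 21.0484 s = 23153.24 s → 6.43 hours.

6.43 hours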